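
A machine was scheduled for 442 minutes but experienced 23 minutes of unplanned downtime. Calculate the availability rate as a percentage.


Formula: Availability = (Planned Time - Downtime) / Planned Time * 100
Uptime = 442 - 23 = 419 min
Availability = 419 / 442 * 100 = 94.8%

94.8%


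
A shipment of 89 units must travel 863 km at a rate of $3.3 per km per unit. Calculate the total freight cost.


TC = dist * cost * units = 863 * 3.3 * 89 = $253463.10

$253463.10


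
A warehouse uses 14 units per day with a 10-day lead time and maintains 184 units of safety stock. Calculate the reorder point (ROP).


Formula: ROP = (Daily Demand * Lead Time) + Safety Stock
Demand during lead time = 14 * 10 = 140 units
ROP = 140 + 184 = 324 units

324 units


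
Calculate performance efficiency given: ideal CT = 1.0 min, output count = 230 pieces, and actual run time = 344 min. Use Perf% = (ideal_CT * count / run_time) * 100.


Formula: Performance = (Ideal CT * Total Count) / Run Time * 100
Ideal output time = 1.0 * 230 = 230.0 min
Performance = 230.0 / 344 * 100 = 66.9%

66.9%


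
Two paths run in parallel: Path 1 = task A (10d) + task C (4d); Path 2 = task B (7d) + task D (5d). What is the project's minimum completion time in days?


Path 1 = 10 + 4 = 14 days
Path 2 = 7 + 5 = 12 days
Duration = max(14, 12) = 14 days

14 days


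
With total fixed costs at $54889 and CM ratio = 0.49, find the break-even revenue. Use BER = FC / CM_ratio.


Formula: BER = Fixed Costs / Contribution Margin Ratio
BER = $54889 / 0.49
BER = $112018.37 (to the nearest cent)

$112018.37


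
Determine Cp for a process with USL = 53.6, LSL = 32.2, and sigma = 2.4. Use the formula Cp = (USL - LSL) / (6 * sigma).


Cp = (53.6 - 32.2) / (6 * 2.4)

1.49


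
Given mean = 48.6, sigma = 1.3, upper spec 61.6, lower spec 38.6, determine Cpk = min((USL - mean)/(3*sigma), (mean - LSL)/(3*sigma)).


Cpu = (61.6 - 48.6) / (3 * 1.3) = 3.33
Cpl = (48.6 - 38.6) / (3 * 1.3) = 2.56
Cpk = min(3.33, 2.56) = 2.56

2.56


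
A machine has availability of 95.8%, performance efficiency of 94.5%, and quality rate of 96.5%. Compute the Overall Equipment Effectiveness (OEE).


Formula: OEE = Availability * Performance * Quality / 10000
A * P = 95.8% * 94.5% / 100 = 90.53%
OEE = 90.53% * 96.5% / 100 = 87.4%

87.4%


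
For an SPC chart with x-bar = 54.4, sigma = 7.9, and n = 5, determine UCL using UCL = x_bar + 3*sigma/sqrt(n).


UCL = 54.4 + 3 * 7.9 / sqrt(5)

65.0


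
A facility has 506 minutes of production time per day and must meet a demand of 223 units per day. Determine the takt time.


Formula: Takt Time = Available Production Time / Customer Demand
Takt = 506 min/day / 223 units/day
Takt = 2.27 min/unit

2.27 min/unit


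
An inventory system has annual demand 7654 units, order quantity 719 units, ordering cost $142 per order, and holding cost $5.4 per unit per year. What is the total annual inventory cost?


TC = 7654/719 * 142 + 719/2 * 5.4

$3452.94


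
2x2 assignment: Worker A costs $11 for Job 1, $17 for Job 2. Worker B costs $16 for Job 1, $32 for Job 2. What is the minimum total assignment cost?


Option 1: A->1 + B->2 = $11 + $32 = $43
Option 2: A->2 + B->1 = $17 + $16 = $33
Min cost = min($43, $33) = $33

$33


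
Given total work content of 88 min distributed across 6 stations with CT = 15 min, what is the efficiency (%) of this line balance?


Formula: Efficiency = Sum of Task Times / (N_stations * CT) * 100
Total station capacity = 6 stations * 15 min = 90 min
Efficiency = 88 / 90 * 100 = 97.8%

97.8%


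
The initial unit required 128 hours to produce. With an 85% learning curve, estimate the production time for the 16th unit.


Formula: T_n = T_1 * (learning_rate)^(log2(n)) where learning_rate = rate/100
Doublings = log2(16) = 4
T_n = 128 * 0.85^4
T_n = 128 * 0.522 = 66.8 hours

66.8 hours


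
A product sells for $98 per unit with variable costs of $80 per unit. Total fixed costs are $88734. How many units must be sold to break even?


Formula: BEQ = Fixed Costs / (Price - Variable Cost)
Contribution margin = $98 - $80 = $18/unit
BEQ = ceil($88734 / $18/unit) = ceil(4929.67) = 4930 units

4930 units


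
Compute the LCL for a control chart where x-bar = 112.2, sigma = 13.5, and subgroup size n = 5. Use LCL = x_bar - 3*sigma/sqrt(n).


LCL = 112.2 - 3 * 13.5 / sqrt(5)

94.09


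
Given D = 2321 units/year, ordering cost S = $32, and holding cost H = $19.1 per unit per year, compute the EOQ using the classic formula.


Formula: EOQ = sqrt(2 * D * S / H)
Numerator: 2 * 2321 * 32 = 148544
2DS/H = 148544 / 19.1 = 7777.2
EOQ = sqrt(7777.2) = 88.2 units

88.2 units


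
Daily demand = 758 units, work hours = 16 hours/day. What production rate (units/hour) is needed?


Formula: Production Rate = Daily Demand / Available Hours
Rate = 758 units/day / 16 hours/day
Rate = 47.4 units/hour

47.4 units/hour


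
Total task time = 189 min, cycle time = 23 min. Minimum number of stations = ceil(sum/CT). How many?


Formula: N_min = ceil(Sum of Task Times / Cycle Time)
N_min = ceil(189 min / 23 min) = ceil(8.2174)
N_min = 9 stations

9


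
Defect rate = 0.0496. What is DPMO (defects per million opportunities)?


DPMO = defect_rate * 1000000 = 0.0496 * 1000000

49600


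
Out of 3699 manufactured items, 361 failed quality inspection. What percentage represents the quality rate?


Formula: Quality Rate = Good Pieces / Total Pieces * 100
Good pieces = 3699 - 361 = 3338
QR = 3338 / 3699 * 100 = 90.2%

90.2%


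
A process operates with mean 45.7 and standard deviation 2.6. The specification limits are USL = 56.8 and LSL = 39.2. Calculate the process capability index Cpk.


Cpu = (56.8 - 45.7) / (3 * 2.6) = 1.42
Cpl = (45.7 - 39.2) / (3 * 2.6) = 0.83
Cpk = min(1.42, 0.83) = 0.83

0.83


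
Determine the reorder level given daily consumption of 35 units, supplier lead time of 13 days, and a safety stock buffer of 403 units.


Formula: ROP = (Daily Demand * Lead Time) + Safety Stock
Demand during lead time = 35 * 13 = 455 units
ROP = 455 + 403 = 858 units

858 units


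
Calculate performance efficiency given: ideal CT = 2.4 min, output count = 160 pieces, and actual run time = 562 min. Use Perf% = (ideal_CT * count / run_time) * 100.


Formula: Performance = (Ideal CT * Total Count) / Run Time * 100
Ideal output time = 2.4 * 160 = 384.0 min
Performance = 384.0 / 562 * 100 = 68.3%

68.3%


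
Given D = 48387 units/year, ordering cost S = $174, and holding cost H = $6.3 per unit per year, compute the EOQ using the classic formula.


Formula: EOQ = sqrt(2 * D * S / H)
Numerator: 2 * 48387 * 174 = 16838676
2DS/H = 16838676 / 6.3 = 2672805.7
EOQ = sqrt(2672805.7) = 1634.9 units

1634.9 units


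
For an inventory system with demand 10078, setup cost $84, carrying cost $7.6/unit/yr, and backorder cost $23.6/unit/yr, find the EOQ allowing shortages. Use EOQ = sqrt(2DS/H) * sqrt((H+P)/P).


Formula: EOQ* = sqrt(2DS/H) * sqrt((H+P)/P)
Base EOQ = sqrt(2*10078*84/7.6) = 471.99 units
Correction = sqrt((7.6+23.6)/23.6) = 1.1498
EOQ* = 471.99 * 1.1498 = 542.7 units

542.7 units


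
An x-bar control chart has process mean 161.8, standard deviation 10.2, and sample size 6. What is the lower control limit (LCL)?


LCL = 161.8 - 3 * 10.2 / sqrt(6)

149.31


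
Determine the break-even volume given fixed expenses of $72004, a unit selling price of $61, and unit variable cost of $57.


Formula: BEQ = Fixed Costs / (Price - Variable Cost)
Contribution margin = $61 - $57 = $4/unit
BEQ = ceil($72004 / $4/unit) = ceil(18001.0) = 18001 units

18001 units


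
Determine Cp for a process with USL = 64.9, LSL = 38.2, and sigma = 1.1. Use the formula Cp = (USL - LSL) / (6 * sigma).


Cp = (64.9 - 38.2) / (6 * 1.1)

4.05


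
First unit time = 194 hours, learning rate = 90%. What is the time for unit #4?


Formula: T_n = T_1 * (learning_rate)^(log2(n)) where learning_rate = rate/100
Doublings = log2(4) = 2
T_n = 194 * 0.9^2
T_n = 194 * 0.81 = 157.1 hours

157.1 hours


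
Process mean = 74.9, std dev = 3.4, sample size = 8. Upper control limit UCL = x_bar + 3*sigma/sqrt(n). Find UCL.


UCL = 74.9 + 3 * 3.4 / sqrt(8)

78.51


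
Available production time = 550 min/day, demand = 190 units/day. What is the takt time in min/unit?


Formula: Takt Time = Available Production Time / Customer Demand
Takt = 550 min/day / 190 units/day
Takt = 2.89 min/unit

2.89 min/unit


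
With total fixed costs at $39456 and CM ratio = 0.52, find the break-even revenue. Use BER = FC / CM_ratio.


Formula: BER = Fixed Costs / Contribution Margin Ratio
BER = $39456 / 0.52
BER = $75876.92 (to the nearest cent)

$75876.92


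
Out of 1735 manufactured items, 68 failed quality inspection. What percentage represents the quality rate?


Formula: Quality Rate = Good Pieces / Total Pieces * 100
Good pieces = 1735 - 68 = 1667
QR = 1667 / 1735 * 100 = 96.1%

96.1%


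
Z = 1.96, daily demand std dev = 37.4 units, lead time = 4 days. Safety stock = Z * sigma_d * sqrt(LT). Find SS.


Formula: SS = z * sigma_d * sqrt(LT)
sqrt(LT) = sqrt(4) = 2.0
SS = 1.96 * 37.4 * 2.0
SS = 146.6 units

146.6 units


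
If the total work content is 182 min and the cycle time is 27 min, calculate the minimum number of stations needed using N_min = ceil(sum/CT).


Formula: N_min = ceil(Sum of Task Times / Cycle Time)
N_min = ceil(182 min / 27 min) = ceil(6.7407)
N_min = 7 stations

7


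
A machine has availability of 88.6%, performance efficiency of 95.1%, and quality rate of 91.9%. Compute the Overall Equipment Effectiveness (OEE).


Formula: OEE = Availability * Performance * Quality / 10000
A * P = 88.6% * 95.1% / 100 = 84.26%
OEE = 84.26% * 91.9% / 100 = 77.4%

77.4%


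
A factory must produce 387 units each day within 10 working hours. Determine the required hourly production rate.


Formula: Production Rate = Daily Demand / Available Hours
Rate = 387 units/day / 10 hours/day
Rate = 38.7 units/hour

38.7 units/hour


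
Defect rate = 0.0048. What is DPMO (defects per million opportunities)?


DPMO = defect_rate * 1000000 = 0.0048 * 1000000

4800


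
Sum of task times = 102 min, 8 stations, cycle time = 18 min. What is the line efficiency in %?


Formula: Efficiency = Sum of Task Times / (N_stations * CT) * 100
Total station capacity = 8 stations * 18 min = 144 min
Efficiency = 102 / 144 * 100 = 70.8%

70.8%


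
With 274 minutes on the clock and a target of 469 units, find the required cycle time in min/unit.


Formula: CT = Available Time / Number of Units
CT = 274 min / 469 units
CT = 0.58 min/unit

0.58 min/unit


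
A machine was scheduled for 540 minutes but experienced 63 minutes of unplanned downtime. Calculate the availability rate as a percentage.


Formula: Availability = (Planned Time - Downtime) / Planned Time * 100
Uptime = 540 - 63 = 477 min
Availability = 477 / 540 * 100 = 88.3%

88.3%


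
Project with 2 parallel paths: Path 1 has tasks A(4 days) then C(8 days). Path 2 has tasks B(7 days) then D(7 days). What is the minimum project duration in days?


Path 1 = 4 + 8 = 12 days
Path 2 = 7 + 7 = 14 days
Duration = max(12, 14) = 14 days

14 days


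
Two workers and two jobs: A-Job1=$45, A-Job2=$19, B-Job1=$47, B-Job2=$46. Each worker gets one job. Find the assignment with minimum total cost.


Option 1: A->1 + B->2 = $45 + $46 = $91
Option 2: A->2 + B->1 = $19 + $47 = $66
Min cost = min($91, $66) = $66

$66


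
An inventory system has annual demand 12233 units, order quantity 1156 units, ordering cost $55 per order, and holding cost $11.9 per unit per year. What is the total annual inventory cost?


TC = 12233/1156 * 55 + 1156/2 * 11.9

$7460.22


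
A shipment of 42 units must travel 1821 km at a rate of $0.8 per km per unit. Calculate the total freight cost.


TC = dist * cost * units = 1821 * 0.8 * 42 = $61185.60

$61185.60


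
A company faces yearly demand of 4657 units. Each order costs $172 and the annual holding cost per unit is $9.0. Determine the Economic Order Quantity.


Formula: EOQ = sqrt(2 * D * S / H)
Numerator: 2 * 4657 * 172 = 1602008
2DS/H = 1602008 / 9.0 = 178000.9
EOQ = sqrt(178000.9) = 421.9 units

421.9 units


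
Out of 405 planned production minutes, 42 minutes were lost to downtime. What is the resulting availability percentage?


Formula: Availability = (Planned Time - Downtime) / Planned Time * 100
Uptime = 405 - 42 = 363 min
Availability = 363 / 405 * 100 = 89.6%

89.6%


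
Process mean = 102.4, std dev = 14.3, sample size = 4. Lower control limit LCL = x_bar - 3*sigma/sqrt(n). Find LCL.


LCL = 102.4 - 3 * 14.3 / sqrt(4)

80.95


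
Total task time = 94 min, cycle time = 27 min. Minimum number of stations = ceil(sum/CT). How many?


Formula: N_min = ceil(Sum of Task Times / Cycle Time)
N_min = ceil(94 min / 27 min) = ceil(3.4815)
N_min = 4 stations

4


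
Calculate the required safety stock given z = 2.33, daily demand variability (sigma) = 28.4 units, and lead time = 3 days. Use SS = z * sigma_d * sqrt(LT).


Formula: SS = z * sigma_d * sqrt(LT)
sqrt(LT) = sqrt(3) = 1.7321
SS = 2.33 * 28.4 * 1.7321
SS = 114.6 units

114.6 units


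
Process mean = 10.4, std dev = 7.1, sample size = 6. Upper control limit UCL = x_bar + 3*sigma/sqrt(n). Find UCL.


UCL = 10.4 + 3 * 7.1 / sqrt(6)

19.1


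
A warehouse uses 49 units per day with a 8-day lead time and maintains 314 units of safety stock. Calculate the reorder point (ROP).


Formula: ROP = (Daily Demand * Lead Time) + Safety Stock
Demand during lead time = 49 * 8 = 392 units
ROP = 392 + 314 = 706 units

706 units


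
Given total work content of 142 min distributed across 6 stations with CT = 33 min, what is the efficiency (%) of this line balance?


Formula: Efficiency = Sum of Task Times / (N_stations * CT) * 100
Total station capacity = 6 stations * 33 min = 198 min
Efficiency = 142 / 198 * 100 = 71.7%

71.7%


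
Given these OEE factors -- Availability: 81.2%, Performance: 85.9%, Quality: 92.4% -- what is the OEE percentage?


Formula: OEE = Availability * Performance * Quality / 10000
A * P = 81.2% * 85.9% / 100 = 69.75%
OEE = 69.75% * 92.4% / 100 = 64.4%

64.4%


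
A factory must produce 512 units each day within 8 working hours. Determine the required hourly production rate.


Formula: Production Rate = Daily Demand / Available Hours
Rate = 512 units/day / 8 hours/day
Rate = 64.0 units/hour

64.0 units/hour


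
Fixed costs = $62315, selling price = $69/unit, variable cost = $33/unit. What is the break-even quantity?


Formula: BEQ = Fixed Costs / (Price - Variable Cost)
Contribution margin = $69 - $33 = $36/unit
BEQ = ceil($62315 / $36/unit) = ceil(1730.97) = 1731 units

1731 units


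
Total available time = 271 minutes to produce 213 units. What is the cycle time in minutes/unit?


Formula: CT = Available Time / Number of Units
CT = 271 min / 213 units
CT = 1.27 min/unit

1.27 min/unit


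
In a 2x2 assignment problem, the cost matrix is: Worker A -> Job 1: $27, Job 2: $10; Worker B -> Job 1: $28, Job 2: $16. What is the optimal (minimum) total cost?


Option 1: A->1 + B->2 = $27 + $16 = $43
Option 2: A->2 + B->1 = $10 + $28 = $38
Min cost = min($43, $38) = $38

$38


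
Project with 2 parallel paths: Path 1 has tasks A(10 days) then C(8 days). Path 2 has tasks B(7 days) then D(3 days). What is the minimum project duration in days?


Path 1 = 10 + 8 = 18 days
Path 2 = 7 + 3 = 10 days
Duration = max(18, 10) = 18 days

18 days


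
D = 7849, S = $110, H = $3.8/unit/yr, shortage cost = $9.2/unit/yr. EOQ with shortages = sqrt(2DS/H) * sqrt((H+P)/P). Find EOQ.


Formula: EOQ* = sqrt(2DS/H) * sqrt((H+P)/P)
Base EOQ = sqrt(2*7849*110/3.8) = 674.1 units
Correction = sqrt((3.8+9.2)/9.2) = 1.18872
EOQ* = 674.1 * 1.18872 = 801.3 units

801.3 units


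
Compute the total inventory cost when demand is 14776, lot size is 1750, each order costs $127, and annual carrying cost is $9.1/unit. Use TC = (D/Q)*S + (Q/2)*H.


TC = 14776/1750 * 127 + 1750/2 * 9.1

$9034.82


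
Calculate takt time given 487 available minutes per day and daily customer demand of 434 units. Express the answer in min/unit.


Formula: Takt Time = Available Production Time / Customer Demand
Takt = 487 min/day / 434 units/day
Takt = 1.12 min/unit

1.12 min/unit


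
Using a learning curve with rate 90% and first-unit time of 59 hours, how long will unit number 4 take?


Formula: T_n = T_1 * (learning_rate)^(log2(n)) where learning_rate = rate/100
Doublings = log2(4) = 2
T_n = 59 * 0.9^2
T_n = 59 * 0.81 = 47.8 hours

47.8 hours


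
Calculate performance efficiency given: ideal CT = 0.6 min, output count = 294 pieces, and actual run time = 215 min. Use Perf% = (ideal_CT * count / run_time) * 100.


Formula: Performance = (Ideal CT * Total Count) / Run Time * 100
Ideal output time = 0.6 * 294 = 176.4 min
Performance = 176.4 / 215 * 100 = 82.0%

82.0%


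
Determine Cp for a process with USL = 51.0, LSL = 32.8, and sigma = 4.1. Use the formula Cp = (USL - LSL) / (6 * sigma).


Cp = (51.0 - 32.8) / (6 * 4.1)

0.74


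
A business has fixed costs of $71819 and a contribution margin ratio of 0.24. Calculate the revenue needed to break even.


Formula: BER = Fixed Costs / Contribution Margin Ratio
BER = $71819 / 0.24
BER = $299245.83 (to the nearest cent)

$299245.83


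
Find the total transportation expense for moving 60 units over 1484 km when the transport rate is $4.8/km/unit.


TC = dist * cost * units = 1484 * 4.8 * 60 = $427392.00

$427392.00


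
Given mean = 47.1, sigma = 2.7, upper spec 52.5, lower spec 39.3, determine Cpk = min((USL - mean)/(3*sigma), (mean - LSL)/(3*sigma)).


Cpu = (52.5 - 47.1) / (3 * 2.7) = 0.67
Cpl = (47.1 - 39.3) / (3 * 2.7) = 0.96
Cpk = min(0.67, 0.96) = 0.67

0.67


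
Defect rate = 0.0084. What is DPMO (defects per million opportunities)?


DPMO = defect_rate * 1000000 = 0.0084 * 1000000

8400


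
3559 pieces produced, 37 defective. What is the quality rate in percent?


Formula: Quality Rate = Good Pieces / Total Pieces * 100
Good pieces = 3559 - 37 = 3522
QR = 3522 / 3559 * 100 = 99.0%

99.0%


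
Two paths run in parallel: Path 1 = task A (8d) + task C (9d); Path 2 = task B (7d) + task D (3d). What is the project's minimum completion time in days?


Path 1 = 8 + 9 = 17 days
Path 2 = 7 + 3 = 10 days
Duration = max(17, 10) = 17 days

17 days


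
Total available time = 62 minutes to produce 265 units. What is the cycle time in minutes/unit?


Formula: CT = Available Time / Number of Units
CT = 62 min / 265 units
CT = 0.23 min/unit

0.23 min/unit


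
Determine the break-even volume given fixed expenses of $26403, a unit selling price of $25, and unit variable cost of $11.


Formula: BEQ = Fixed Costs / (Price - Variable Cost)
Contribution margin = $25 - $11 = $14/unit
BEQ = ceil($26403 / $14/unit) = ceil(1885.93) = 1886 units

1886 units


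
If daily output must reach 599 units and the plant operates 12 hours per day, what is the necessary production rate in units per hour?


Formula: Production Rate = Daily Demand / Available Hours
Rate = 599 units/day / 12 hours/day
Rate = 49.9 units/hour

49.9 units/hour


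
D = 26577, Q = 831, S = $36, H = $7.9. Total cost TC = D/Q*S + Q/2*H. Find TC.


TC = 26577/831 * 36 + 831/2 * 7.9

$4433.80


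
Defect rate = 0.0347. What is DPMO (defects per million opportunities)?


DPMO = defect_rate * 1000000 = 0.0347 * 1000000

34700


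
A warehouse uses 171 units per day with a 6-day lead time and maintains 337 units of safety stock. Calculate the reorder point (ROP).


Formula: ROP = (Daily Demand * Lead Time) + Safety Stock
Demand during lead time = 171 * 6 = 1026 units
ROP = 1026 + 337 = 1363 units

1363 units


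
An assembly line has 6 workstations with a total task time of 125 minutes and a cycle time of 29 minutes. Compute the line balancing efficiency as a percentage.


Formula: Efficiency = Sum of Task Times / (N_stations * CT) * 100
Total station capacity = 6 stations * 29 min = 174 min
Efficiency = 125 / 174 * 100 = 71.8%

71.8%


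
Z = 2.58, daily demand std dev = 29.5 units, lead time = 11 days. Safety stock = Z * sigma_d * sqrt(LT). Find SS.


Formula: SS = z * sigma_d * sqrt(LT)
sqrt(LT) = sqrt(11) = 3.3166
SS = 2.58 * 29.5 * 3.3166
SS = 252.4 units

252.4 units


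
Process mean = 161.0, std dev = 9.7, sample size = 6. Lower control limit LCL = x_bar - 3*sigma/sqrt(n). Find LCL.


LCL = 161.0 - 3 * 9.7 / sqrt(6)

149.12


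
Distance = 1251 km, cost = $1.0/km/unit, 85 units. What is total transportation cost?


TC = dist * cost * units = 1251 * 1.0 * 85 = $106335.00

$106335.00


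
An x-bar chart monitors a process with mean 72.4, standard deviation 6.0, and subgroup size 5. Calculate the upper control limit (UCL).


UCL = 72.4 + 3 * 6.0 / sqrt(5)

80.45


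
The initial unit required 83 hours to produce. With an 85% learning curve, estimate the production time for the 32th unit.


Formula: T_n = T_1 * (learning_rate)^(log2(n)) where learning_rate = rate/100
Doublings = log2(32) = 5
T_n = 83 * 0.85^5
T_n = 83 * 0.4437 = 36.8 hours

36.8 hours


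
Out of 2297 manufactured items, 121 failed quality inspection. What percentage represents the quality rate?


Formula: Quality Rate = Good Pieces / Total Pieces * 100
Good pieces = 2297 - 121 = 2176
QR = 2176 / 2297 * 100 = 94.7%

94.7%


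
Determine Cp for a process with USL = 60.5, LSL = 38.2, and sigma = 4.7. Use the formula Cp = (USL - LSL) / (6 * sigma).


Cp = (60.5 - 38.2) / (6 * 4.7)

0.79


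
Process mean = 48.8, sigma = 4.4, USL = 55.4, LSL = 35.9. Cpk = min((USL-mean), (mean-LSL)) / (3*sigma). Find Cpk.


Cpu = (55.4 - 48.8) / (3 * 4.4) = 0.5
Cpl = (48.8 - 35.9) / (3 * 4.4) = 0.98
Cpk = min(0.5, 0.98) = 0.5

0.5


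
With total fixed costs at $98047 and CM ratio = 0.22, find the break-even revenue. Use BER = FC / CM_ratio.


Formula: BER = Fixed Costs / Contribution Margin Ratio
BER = $98047 / 0.22
BER = $445668.18 (to the nearest cent)

$445668.18


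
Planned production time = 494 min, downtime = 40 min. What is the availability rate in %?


Formula: Availability = (Planned Time - Downtime) / Planned Time * 100
Uptime = 494 - 40 = 454 min
Availability = 454 / 494 * 100 = 91.9%

91.9%


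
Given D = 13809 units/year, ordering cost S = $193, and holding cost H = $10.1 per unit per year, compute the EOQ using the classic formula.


Formula: EOQ = sqrt(2 * D * S / H)
Numerator: 2 * 13809 * 193 = 5330274
2DS/H = 5330274 / 10.1 = 527749.9
EOQ = sqrt(527749.9) = 726.5 units

726.5 units


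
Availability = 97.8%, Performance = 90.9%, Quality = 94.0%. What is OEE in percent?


Formula: OEE = Availability * Performance * Quality / 10000
A * P = 97.8% * 90.9% / 100 = 88.9%
OEE = 88.9% * 94.0% / 100 = 83.6%

83.6%


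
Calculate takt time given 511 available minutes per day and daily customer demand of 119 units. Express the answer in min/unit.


Formula: Takt Time = Available Production Time / Customer Demand
Takt = 511 min/day / 119 units/day
Takt = 4.29 min/unit

4.29 min/unit


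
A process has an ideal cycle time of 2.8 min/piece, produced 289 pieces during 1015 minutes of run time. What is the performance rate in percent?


Formula: Performance = (Ideal CT * Total Count) / Run Time * 100
Ideal output time = 2.8 * 289 = 809.2 min
Performance = 809.2 / 1015 * 100 = 79.7%

79.7%


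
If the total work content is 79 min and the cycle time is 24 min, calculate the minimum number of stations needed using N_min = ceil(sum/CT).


Formula: N_min = ceil(Sum of Task Times / Cycle Time)
N_min = ceil(79 min / 24 min) = ceil(3.2917)
N_min = 4 stations

4


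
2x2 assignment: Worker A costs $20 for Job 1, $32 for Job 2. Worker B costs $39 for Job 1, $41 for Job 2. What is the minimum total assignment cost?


Option 1: A->1 + B->2 = $20 + $41 = $61
Option 2: A->2 + B->1 = $32 + $39 = $71
Min cost = min($61, $71) = $61

$61


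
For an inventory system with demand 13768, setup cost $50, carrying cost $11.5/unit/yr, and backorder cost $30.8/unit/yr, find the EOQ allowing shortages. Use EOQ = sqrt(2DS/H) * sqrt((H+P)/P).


Formula: EOQ* = sqrt(2DS/H) * sqrt((H+P)/P)
Base EOQ = sqrt(2*13768*50/11.5) = 346.01 units
Correction = sqrt((11.5+30.8)/30.8) = 1.17191
EOQ* = 346.01 * 1.17191 = 405.5 units

405.5 units


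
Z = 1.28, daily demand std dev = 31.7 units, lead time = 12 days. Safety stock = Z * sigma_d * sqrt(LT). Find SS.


Formula: SS = z * sigma_d * sqrt(LT)
sqrt(LT) = sqrt(12) = 3.4641
SS = 1.28 * 31.7 * 3.4641
SS = 140.6 units

140.6 units


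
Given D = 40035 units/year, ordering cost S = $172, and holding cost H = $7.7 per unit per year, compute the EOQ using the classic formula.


Formula: EOQ = sqrt(2 * D * S / H)
Numerator: 2 * 40035 * 172 = 13772040
2DS/H = 13772040 / 7.7 = 1788576.6
EOQ = sqrt(1788576.6) = 1337.4 units

1337.4 units


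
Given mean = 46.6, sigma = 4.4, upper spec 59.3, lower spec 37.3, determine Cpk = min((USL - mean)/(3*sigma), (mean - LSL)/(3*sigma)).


Cpu = (59.3 - 46.6) / (3 * 4.4) = 0.96
Cpl = (46.6 - 37.3) / (3 * 4.4) = 0.7
Cpk = min(0.96, 0.7) = 0.7

0.7


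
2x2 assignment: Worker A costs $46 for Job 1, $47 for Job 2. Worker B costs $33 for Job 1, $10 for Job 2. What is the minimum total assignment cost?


Option 1: A->1 + B->2 = $46 + $10 = $56
Option 2: A->2 + B->1 = $47 + $33 = $80
Min cost = min($56, $80) = $56

$56


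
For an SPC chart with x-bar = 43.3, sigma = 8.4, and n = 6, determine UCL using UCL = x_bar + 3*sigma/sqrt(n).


UCL = 43.3 + 3 * 8.4 / sqrt(6)

53.59


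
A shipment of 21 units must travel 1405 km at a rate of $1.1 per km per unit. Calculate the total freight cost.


TC = dist * cost * units = 1405 * 1.1 * 21 = $32455.50

$32455.50


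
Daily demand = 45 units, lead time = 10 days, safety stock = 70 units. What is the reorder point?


Formula: ROP = (Daily Demand * Lead Time) + Safety Stock
Demand during lead time = 45 * 10 = 450 units
ROP = 450 + 70 = 520 units

520 units


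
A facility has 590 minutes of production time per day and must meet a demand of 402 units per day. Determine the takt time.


Formula: Takt Time = Available Production Time / Customer Demand
Takt = 590 min/day / 402 units/day
Takt = 1.47 min/unit

1.47 min/unit


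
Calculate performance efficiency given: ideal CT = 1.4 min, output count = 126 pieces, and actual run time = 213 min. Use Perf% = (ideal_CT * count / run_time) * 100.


Formula: Performance = (Ideal CT * Total Count) / Run Time * 100
Ideal output time = 1.4 * 126 = 176.4 min
Performance = 176.4 / 213 * 100 = 82.8%

82.8%


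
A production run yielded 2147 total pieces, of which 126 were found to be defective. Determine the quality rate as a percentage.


Formula: Quality Rate = Good Pieces / Total Pieces * 100
Good pieces = 2147 - 126 = 2021
QR = 2021 / 2147 * 100 = 94.1%

94.1%


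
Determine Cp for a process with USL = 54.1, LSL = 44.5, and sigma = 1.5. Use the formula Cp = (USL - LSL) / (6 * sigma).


Cp = (54.1 - 44.5) / (6 * 1.5)

1.07


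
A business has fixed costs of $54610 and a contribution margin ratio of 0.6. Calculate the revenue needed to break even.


Formula: BER = Fixed Costs / Contribution Margin Ratio
BER = $54610 / 0.6
BER = $91016.67 (to the nearest cent)

$91016.67


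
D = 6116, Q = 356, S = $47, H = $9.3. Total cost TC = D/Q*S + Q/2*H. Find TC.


TC = 6116/356 * 47 + 356/2 * 9.3

$2462.85


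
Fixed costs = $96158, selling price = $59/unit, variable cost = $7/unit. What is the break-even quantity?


Formula: BEQ = Fixed Costs / (Price - Variable Cost)
Contribution margin = $59 - $7 = $52/unit
BEQ = ceil($96158 / $52/unit) = ceil(1849.19) = 1850 units

1850 units


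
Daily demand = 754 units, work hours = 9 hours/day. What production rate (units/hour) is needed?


Formula: Production Rate = Daily Demand / Available Hours
Rate = 754 units/day / 9 hours/day
Rate = 83.8 units/hour

83.8 units/hour


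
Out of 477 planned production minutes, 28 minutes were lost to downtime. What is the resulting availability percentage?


Formula: Availability = (Planned Time - Downtime) / Planned Time * 100
Uptime = 477 - 28 = 449 min
Availability = 449 / 477 * 100 = 94.1%

94.1%


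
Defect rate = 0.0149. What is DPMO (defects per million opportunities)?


DPMO = defect_rate * 1000000 = 0.0149 * 1000000

14900


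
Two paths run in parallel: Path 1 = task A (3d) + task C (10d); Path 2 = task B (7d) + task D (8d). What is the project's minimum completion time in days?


Path 1 = 3 + 10 = 13 days
Path 2 = 7 + 8 = 15 days
Duration = max(13, 15) = 15 days

15 days


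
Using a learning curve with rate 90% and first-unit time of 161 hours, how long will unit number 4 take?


Formula: T_n = T_1 * (learning_rate)^(log2(n)) where learning_rate = rate/100
Doublings = log2(4) = 2
T_n = 161 * 0.9^2
T_n = 161 * 0.81 = 130.4 hours

130.4 hours


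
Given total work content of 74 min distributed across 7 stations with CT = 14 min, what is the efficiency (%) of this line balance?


Formula: Efficiency = Sum of Task Times / (N_stations * CT) * 100
Total station capacity = 7 stations * 14 min = 98 min
Efficiency = 74 / 98 * 100 = 75.5%

75.5%


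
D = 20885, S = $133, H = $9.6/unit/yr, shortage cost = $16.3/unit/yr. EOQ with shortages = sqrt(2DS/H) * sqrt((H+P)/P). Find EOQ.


Formula: EOQ* = sqrt(2DS/H) * sqrt((H+P)/P)
Base EOQ = sqrt(2*20885*133/9.6) = 760.72 units
Correction = sqrt((9.6+16.3)/16.3) = 1.26054
EOQ* = 760.72 * 1.26054 = 958.9 units

958.9 units


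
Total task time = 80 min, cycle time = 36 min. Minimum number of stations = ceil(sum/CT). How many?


Formula: N_min = ceil(Sum of Task Times / Cycle Time)
N_min = ceil(80 min / 36 min) = ceil(2.2222)
N_min = 3 stations

3


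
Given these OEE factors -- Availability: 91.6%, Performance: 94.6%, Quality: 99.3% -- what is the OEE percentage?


Formula: OEE = Availability * Performance * Quality / 10000
A * P = 91.6% * 94.6% / 100 = 86.65%
OEE = 86.65% * 99.3% / 100 = 86.0%

86.0%


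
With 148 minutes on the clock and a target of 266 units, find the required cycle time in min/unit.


Formula: CT = Available Time / Number of Units
CT = 148 min / 266 units
CT = 0.56 min/unit

0.56 min/unit


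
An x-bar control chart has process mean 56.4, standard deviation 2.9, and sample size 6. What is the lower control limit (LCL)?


LCL = 56.4 - 3 * 2.9 / sqrt(6)

52.85


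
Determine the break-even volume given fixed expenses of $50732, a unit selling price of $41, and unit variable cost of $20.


Formula: BEQ = Fixed Costs / (Price - Variable Cost)
Contribution margin = $41 - $20 = $21/unit
BEQ = ceil($50732 / $21/unit) = ceil(2415.81) = 2416 units

2416 units


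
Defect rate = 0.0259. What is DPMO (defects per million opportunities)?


DPMO = defect_rate * 1000000 = 0.0259 * 1000000

25900


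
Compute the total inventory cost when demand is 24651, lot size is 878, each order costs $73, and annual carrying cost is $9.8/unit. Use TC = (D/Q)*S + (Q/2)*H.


TC = 24651/878 * 73 + 878/2 * 9.8

$6351.77


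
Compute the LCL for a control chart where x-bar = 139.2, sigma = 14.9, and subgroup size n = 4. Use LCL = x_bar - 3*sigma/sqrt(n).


LCL = 139.2 - 3 * 14.9 / sqrt(4)

116.85


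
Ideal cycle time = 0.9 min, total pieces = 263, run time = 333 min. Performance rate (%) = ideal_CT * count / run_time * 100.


Formula: Performance = (Ideal CT * Total Count) / Run Time * 100
Ideal output time = 0.9 * 263 = 236.7 min
Performance = 236.7 / 333 * 100 = 71.1%

71.1%


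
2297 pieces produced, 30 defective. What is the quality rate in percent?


Formula: Quality Rate = Good Pieces / Total Pieces * 100
Good pieces = 2297 - 30 = 2267
QR = 2267 / 2297 * 100 = 98.7%

98.7%


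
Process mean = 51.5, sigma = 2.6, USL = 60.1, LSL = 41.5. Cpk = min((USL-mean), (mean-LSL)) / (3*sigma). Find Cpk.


Cpu = (60.1 - 51.5) / (3 * 2.6) = 1.1
Cpl = (51.5 - 41.5) / (3 * 2.6) = 1.28
Cpk = min(1.1, 1.28) = 1.1

1.1


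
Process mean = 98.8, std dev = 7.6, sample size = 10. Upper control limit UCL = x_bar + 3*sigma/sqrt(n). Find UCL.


UCL = 98.8 + 3 * 7.6 / sqrt(10)

106.01


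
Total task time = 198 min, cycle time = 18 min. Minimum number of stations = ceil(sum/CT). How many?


Formula: N_min = ceil(Sum of Task Times / Cycle Time)
N_min = ceil(198 min / 18 min) = ceil(11.0)
N_min = 11 stations

11


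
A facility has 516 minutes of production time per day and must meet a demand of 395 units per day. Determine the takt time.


Formula: Takt Time = Available Production Time / Customer Demand
Takt = 516 min/day / 395 units/day
Takt = 1.31 min/unit

1.31 min/unit


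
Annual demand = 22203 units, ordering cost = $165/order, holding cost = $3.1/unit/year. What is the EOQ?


Formula: EOQ = sqrt(2 * D * S / H)
Numerator: 2 * 22203 * 165 = 7326990
2DS/H = 7326990 / 3.1 = 2363545.2
EOQ = sqrt(2363545.2) = 1537.4 units

1537.4 units


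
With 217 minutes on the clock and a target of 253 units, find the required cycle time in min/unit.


Formula: CT = Available Time / Number of Units
CT = 217 min / 253 units
CT = 0.86 min/unit

0.86 min/unit


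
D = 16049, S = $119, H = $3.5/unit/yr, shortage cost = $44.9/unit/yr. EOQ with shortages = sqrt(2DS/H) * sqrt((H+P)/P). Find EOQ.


Formula: EOQ* = sqrt(2DS/H) * sqrt((H+P)/P)
Base EOQ = sqrt(2*16049*119/3.5) = 1044.67 units
Correction = sqrt((3.5+44.9)/44.9) = 1.03824
EOQ* = 1044.67 * 1.03824 = 1084.6 units

1084.6 units


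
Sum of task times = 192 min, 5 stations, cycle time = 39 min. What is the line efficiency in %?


Formula: Efficiency = Sum of Task Times / (N_stations * CT) * 100
Total station capacity = 5 stations * 39 min = 195 min
Efficiency = 192 / 195 * 100 = 98.5%

98.5%


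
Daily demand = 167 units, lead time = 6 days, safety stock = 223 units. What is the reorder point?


Formula: ROP = (Daily Demand * Lead Time) + Safety Stock
Demand during lead time = 167 * 6 = 1002 units
ROP = 1002 + 223 = 1225 units

1225 units


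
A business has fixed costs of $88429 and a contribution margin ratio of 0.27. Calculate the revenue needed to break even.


Formula: BER = Fixed Costs / Contribution Margin Ratio
BER = $88429 / 0.27
BER = $327514.81 (to the nearest cent)

$327514.81


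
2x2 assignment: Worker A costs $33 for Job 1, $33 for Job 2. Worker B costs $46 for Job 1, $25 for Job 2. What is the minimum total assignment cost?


Option 1: A->1 + B->2 = $33 + $25 = $58
Option 2: A->2 + B->1 = $33 + $46 = $79
Min cost = min($58, $79) = $58

$58


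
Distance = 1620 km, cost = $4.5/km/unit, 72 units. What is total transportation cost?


TC = dist * cost * units = 1620 * 4.5 * 72 = $524880.00

$524880.00


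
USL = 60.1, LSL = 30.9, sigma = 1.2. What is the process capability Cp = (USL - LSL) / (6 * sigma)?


Cp = (60.1 - 30.9) / (6 * 1.2)

4.06


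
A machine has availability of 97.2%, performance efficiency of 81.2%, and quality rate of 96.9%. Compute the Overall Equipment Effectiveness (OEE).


Formula: OEE = Availability * Performance * Quality / 10000
A * P = 97.2% * 81.2% / 100 = 78.93%
OEE = 78.93% * 96.9% / 100 = 76.5%

76.5%


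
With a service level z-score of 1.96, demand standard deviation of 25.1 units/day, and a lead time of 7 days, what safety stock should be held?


Formula: SS = z * sigma_d * sqrt(LT)
sqrt(LT) = sqrt(7) = 2.6458
SS = 1.96 * 25.1 * 2.6458
SS = 130.2 units

130.2 units


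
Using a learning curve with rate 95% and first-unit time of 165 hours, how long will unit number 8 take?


Formula: T_n = T_1 * (learning_rate)^(log2(n)) where learning_rate = rate/100
Doublings = log2(8) = 3
T_n = 165 * 0.95^3
T_n = 165 * 0.8574 = 141.5 hours

141.5 hours


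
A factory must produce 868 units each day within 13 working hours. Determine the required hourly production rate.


Formula: Production Rate = Daily Demand / Available Hours
Rate = 868 units/day / 13 hours/day
Rate = 66.8 units/hour

66.8 units/hour


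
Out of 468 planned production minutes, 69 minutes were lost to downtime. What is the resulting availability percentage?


Formula: Availability = (Planned Time - Downtime) / Planned Time * 100
Uptime = 468 - 69 = 399 min
Availability = 399 / 468 * 100 = 85.3%

85.3%


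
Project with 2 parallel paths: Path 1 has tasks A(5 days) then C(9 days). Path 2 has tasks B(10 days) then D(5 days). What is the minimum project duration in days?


Path 1 = 5 + 9 = 14 days
Path 2 = 10 + 5 = 15 days
Duration = max(14, 15) = 15 days

15 days


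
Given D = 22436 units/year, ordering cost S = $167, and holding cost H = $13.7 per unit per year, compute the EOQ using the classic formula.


Formula: EOQ = sqrt(2 * D * S / H)
Numerator: 2 * 22436 * 167 = 7493624
2DS/H = 7493624 / 13.7 = 546979.9
EOQ = sqrt(546979.9) = 739.6 units

739.6 units


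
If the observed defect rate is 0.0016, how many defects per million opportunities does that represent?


DPMO = defect_rate * 1000000 = 0.0016 * 1000000

1600


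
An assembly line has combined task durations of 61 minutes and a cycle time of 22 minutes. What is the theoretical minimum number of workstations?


Formula: N_min = ceil(Sum of Task Times / Cycle Time)
N_min = ceil(61 min / 22 min) = ceil(2.7727)
N_min = 3 stations

3


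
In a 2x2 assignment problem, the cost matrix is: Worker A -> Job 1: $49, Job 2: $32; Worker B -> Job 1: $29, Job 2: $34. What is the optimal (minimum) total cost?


Option 1: A->1 + B->2 = $49 + $34 = $83
Option 2: A->2 + B->1 = $32 + $29 = $61
Min cost = min($83, $61) = $61

$61


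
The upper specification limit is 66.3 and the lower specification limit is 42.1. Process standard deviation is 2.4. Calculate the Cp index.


Cp = (66.3 - 42.1) / (6 * 2.4)

1.68


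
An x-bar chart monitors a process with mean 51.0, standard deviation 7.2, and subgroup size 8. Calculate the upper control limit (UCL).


UCL = 51.0 + 3 * 7.2 / sqrt(8)

58.64


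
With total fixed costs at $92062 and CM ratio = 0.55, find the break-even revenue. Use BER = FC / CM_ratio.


Formula: BER = Fixed Costs / Contribution Margin Ratio
BER = $92062 / 0.55
BER = $167385.45 (to the nearest cent)

$167385.45


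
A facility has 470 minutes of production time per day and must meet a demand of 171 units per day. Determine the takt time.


Formula: Takt Time = Available Production Time / Customer Demand
Takt = 470 min/day / 171 units/day
Takt = 2.75 min/unit

2.75 min/unit


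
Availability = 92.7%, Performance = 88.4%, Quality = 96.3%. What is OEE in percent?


Formula: OEE = Availability * Performance * Quality / 10000
A * P = 92.7% * 88.4% / 100 = 81.95%
OEE = 81.95% * 96.3% / 100 = 78.9%

78.9%


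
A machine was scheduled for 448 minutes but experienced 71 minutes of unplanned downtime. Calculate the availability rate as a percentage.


Formula: Availability = (Planned Time - Downtime) / Planned Time * 100
Uptime = 448 - 71 = 377 min
Availability = 377 / 448 * 100 = 84.2%

84.2%


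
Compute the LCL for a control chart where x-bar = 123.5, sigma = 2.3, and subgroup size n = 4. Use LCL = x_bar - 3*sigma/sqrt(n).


LCL = 123.5 - 3 * 2.3 / sqrt(4)

120.05


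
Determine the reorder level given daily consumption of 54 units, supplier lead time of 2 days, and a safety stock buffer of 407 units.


Formula: ROP = (Daily Demand * Lead Time) + Safety Stock
Demand during lead time = 54 * 2 = 108 units
ROP = 108 + 407 = 515 units

515 units
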